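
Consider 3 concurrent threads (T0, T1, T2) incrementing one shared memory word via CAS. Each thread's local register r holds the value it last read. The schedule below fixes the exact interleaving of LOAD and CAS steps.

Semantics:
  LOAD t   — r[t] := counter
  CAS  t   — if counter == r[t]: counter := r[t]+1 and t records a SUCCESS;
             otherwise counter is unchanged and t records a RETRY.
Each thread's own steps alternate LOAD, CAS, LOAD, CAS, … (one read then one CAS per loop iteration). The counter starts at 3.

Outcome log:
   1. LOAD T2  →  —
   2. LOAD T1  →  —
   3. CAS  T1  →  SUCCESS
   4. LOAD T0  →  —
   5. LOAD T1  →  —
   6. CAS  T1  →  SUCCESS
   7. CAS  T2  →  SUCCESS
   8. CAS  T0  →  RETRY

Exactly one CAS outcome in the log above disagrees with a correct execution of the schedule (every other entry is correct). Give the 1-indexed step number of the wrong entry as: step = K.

step = 7

Reference trace:
T2 LOAD — after: cnt=3, r=3 — load
T1 LOAD — after: cnt=3, r=3 — load
T1 CAS — after: cnt=4, r=3 — ok
T0 LOAD — after: cnt=4, r=4 — load
T1 LOAD — after: cnt=4, r=4 — load
T1 CAS — after: cnt=5, r=4 — ok
T2 CAS — after: cnt=5, r=3 — retry
T0 CAS — after: cnt=5, r=4 — retry
Flip is step 7.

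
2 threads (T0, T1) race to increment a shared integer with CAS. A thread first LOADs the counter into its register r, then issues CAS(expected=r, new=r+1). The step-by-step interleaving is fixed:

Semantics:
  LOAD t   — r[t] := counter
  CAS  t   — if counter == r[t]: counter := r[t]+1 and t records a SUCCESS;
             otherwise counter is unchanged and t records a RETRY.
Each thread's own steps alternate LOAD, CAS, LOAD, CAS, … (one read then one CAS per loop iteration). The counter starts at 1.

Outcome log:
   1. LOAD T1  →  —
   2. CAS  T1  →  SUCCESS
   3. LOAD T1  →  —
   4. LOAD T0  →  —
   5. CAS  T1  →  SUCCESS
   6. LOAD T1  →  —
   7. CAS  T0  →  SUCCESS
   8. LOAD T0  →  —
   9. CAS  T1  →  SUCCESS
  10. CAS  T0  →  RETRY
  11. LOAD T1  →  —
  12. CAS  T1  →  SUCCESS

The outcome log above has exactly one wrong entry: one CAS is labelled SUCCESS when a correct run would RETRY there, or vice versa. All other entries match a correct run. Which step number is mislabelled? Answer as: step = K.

step = 7

Reference trace:
1. LOAD T1 → mem=1 r[T1]=1 [LOAD]
2. CAS T1 → mem=2 r[T1]=1 [OK]
3. LOAD T1 → mem=2 r[T1]=2 [LOAD]
4. LOAD T0 → mem=2 r[T0]=2 [LOAD]
5. CAS T1 → mem=3 r[T1]=2 [OK]
6. LOAD T1 → mem=3 r[T1]=3 [LOAD]
7. CAS T0 → mem=3 r[T0]=2 [RETRY]
8. LOAD T0 → mem=3 r[T0]=3 [LOAD]
9. CAS T1 → mem=4 r[T1]=3 [OK]
10. CAS T0 → mem=4 r[T0]=3 [RETRY]
11. LOAD T1 → mem=4 r[T1]=4 [LOAD]
12. CAS T1 → mem=5 r[T1]=4 [OK]
Mismatch at 7.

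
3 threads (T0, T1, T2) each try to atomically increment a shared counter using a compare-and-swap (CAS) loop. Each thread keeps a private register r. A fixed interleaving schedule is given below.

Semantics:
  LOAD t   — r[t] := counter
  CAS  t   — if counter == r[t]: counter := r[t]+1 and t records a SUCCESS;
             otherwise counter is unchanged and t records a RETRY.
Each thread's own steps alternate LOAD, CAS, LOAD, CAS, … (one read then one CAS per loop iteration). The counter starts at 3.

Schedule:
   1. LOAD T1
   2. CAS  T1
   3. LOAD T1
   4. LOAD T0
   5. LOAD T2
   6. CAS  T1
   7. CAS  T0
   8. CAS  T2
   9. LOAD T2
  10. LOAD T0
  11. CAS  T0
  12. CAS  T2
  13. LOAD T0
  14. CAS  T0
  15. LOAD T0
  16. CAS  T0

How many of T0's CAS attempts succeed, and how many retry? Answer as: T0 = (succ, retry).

T0 = (3, 1)

T1 LOAD — after: cnt=3, r=3 — load
T1 CAS — after: cnt=4, r=3 — ok
T1 LOAD — after: cnt=4, r=4 — load
T0 LOAD — after: cnt=4, r=4 — load
T2 LOAD — after: cnt=4, r=4 — load
T1 CAS — after: cnt=5, r=4 — ok
T0 CAS — after: cnt=5, r=4 — retry
T2 CAS — after: cnt=5, r=4 — retry
T2 LOAD — after: cnt=5, r=5 — load
T0 LOAD — after: cnt=5, r=5 — load
T0 CAS — after: cnt=6, r=5 — ok
T2 CAS — after: cnt=6, r=5 — retry
T0 LOAD — after: cnt=6, r=6 — load
T0 CAS — after: cnt=7, r=6 — ok
T0 LOAD — after: cnt=7, r=7 — load
T0 CAS — after: cnt=8, r=7 — ok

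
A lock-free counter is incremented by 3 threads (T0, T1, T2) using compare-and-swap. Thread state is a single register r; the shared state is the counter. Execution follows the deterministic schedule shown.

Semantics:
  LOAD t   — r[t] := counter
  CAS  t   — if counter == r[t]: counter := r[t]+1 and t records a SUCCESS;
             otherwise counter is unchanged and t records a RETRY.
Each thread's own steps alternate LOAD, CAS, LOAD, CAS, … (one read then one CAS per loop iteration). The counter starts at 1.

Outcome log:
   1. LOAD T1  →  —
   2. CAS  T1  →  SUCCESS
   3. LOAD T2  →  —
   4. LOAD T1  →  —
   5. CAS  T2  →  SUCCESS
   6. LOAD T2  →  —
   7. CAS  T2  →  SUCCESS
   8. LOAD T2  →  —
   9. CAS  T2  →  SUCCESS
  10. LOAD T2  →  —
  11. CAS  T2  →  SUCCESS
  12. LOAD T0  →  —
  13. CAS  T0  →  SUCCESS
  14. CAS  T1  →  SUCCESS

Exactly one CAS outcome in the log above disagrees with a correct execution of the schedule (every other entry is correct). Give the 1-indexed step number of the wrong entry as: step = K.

Reference trace:
[1] T1.load  rd  (counter 1, T1.r 1)
[2] T1.cas  hit  (counter 2, T1.r 1)
[3] T2.load  rd  (counter 2, T2.r 2)
[4] T1.load  rd  (counter 2, T1.r 2)
[5] T2.cas  hit  (counter 3, T2.r 2)
[6] T2.load  rd  (counter 3, T2.r 3)
[7] T2.cas  hit  (counter 4, T2.r 3)
[8] T2.load  rd  (counter 4, T2.r 4)
[9] T2.cas  hit  (counter 5, T2.r 4)
[10] T2.load  rd  (counter 5, T2.r 5)
[11] T2.cas  hit  (counter 6, T2.r 5)
[12] T0.load  rd  (counter 6, T0.r 6)
[13] T0.cas  hit  (counter 7, T0.r 6)
[14] T1.cas  miss  (counter 7, T1.r 2)
Log disagrees first at step 14.

step = 14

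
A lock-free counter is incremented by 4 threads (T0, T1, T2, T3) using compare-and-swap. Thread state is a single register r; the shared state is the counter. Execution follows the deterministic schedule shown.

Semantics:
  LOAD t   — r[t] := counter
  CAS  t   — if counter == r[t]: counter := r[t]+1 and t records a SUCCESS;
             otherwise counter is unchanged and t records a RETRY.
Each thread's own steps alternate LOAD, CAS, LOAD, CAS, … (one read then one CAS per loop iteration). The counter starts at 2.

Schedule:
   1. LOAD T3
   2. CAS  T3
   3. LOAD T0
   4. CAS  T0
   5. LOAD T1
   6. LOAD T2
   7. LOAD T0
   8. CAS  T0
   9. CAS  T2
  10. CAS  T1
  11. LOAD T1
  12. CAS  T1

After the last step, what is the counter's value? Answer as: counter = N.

counter = 6

T3 LOAD — after: cnt=2, r=2 — load
T3 CAS — after: cnt=3, r=2 — ok
T0 LOAD — after: cnt=3, r=3 — load
T0 CAS — after: cnt=4, r=3 — ok
T1 LOAD — after: cnt=4, r=4 — load
T2 LOAD — after: cnt=4, r=4 — load
T0 LOAD — after: cnt=4, r=4 — load
T0 CAS — after: cnt=5, r=4 — ok
T2 CAS — after: cnt=5, r=4 — retry
T1 CAS — after: cnt=5, r=4 — retry
T1 LOAD — after: cnt=5, r=5 — load
T1 CAS — after: cnt=6, r=5 — ok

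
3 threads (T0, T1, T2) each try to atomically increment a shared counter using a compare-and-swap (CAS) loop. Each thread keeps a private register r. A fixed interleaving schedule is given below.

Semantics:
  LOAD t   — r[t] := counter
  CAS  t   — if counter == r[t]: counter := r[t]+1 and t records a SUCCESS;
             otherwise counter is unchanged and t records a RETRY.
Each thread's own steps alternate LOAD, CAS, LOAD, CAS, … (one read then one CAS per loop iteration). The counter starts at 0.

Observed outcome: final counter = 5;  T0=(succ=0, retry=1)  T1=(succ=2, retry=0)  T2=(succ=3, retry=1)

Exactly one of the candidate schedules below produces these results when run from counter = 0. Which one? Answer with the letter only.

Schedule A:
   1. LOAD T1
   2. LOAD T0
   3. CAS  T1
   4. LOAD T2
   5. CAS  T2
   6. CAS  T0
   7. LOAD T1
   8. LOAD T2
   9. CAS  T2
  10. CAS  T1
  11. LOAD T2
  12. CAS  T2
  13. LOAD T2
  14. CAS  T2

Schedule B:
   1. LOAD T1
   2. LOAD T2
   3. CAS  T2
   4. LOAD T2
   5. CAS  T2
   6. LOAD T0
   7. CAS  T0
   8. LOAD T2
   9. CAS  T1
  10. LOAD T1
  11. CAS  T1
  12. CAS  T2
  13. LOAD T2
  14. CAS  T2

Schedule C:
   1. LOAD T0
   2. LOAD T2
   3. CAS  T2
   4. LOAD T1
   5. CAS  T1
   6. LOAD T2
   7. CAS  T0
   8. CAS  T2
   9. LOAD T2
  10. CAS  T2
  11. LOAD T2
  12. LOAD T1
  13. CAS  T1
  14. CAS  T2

C

Run C:
T0 LOAD — after: cnt=0, r=0 — load
T2 LOAD — after: cnt=0, r=0 — load
T2 CAS — after: cnt=1, r=0 — ok
T1 LOAD — after: cnt=1, r=1 — load
T1 CAS — after: cnt=2, r=1 — ok
T2 LOAD — after: cnt=2, r=2 — load
T0 CAS — after: cnt=2, r=0 — retry
T2 CAS — after: cnt=3, r=2 — ok
T2 LOAD — after: cnt=3, r=3 — load
T2 CAS — after: cnt=4, r=3 — ok
T2 LOAD — after: cnt=4, r=4 — load
T1 LOAD — after: cnt=4, r=4 — load
T1 CAS — after: cnt=5, r=4 — ok
T2 CAS — after: cnt=5, r=4 — retry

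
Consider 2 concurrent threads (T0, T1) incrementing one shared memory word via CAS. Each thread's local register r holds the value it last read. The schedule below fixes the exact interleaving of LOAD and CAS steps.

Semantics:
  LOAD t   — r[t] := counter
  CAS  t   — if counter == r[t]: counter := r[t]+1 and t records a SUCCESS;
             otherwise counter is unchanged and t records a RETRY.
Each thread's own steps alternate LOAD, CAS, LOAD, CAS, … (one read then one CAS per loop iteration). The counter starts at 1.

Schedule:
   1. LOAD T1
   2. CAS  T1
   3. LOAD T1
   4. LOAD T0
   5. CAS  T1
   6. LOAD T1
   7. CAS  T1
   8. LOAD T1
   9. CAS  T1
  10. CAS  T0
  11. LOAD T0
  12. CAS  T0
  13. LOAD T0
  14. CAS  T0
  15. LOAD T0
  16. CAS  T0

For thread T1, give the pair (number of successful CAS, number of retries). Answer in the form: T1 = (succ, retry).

T1 = (4, 0)

[1] T1.load  rd  (counter 1, T1.r 1)
[2] T1.cas  hit  (counter 2, T1.r 1)
[3] T1.load  rd  (counter 2, T1.r 2)
[4] T0.load  rd  (counter 2, T0.r 2)
[5] T1.cas  hit  (counter 3, T1.r 2)
[6] T1.load  rd  (counter 3, T1.r 3)
[7] T1.cas  hit  (counter 4, T1.r 3)
[8] T1.load  rd  (counter 4, T1.r 4)
[9] T1.cas  hit  (counter 5, T1.r 4)
[10] T0.cas  miss  (counter 5, T0.r 2)
[11] T0.load  rd  (counter 5, T0.r 5)
[12] T0.cas  hit  (counter 6, T0.r 5)
[13] T0.load  rd  (counter 6, T0.r 6)
[14] T0.cas  hit  (counter 7, T0.r 6)
[15] T0.load  rd  (counter 7, T0.r 7)
[16] T0.cas  hit  (counter 8, T0.r 7)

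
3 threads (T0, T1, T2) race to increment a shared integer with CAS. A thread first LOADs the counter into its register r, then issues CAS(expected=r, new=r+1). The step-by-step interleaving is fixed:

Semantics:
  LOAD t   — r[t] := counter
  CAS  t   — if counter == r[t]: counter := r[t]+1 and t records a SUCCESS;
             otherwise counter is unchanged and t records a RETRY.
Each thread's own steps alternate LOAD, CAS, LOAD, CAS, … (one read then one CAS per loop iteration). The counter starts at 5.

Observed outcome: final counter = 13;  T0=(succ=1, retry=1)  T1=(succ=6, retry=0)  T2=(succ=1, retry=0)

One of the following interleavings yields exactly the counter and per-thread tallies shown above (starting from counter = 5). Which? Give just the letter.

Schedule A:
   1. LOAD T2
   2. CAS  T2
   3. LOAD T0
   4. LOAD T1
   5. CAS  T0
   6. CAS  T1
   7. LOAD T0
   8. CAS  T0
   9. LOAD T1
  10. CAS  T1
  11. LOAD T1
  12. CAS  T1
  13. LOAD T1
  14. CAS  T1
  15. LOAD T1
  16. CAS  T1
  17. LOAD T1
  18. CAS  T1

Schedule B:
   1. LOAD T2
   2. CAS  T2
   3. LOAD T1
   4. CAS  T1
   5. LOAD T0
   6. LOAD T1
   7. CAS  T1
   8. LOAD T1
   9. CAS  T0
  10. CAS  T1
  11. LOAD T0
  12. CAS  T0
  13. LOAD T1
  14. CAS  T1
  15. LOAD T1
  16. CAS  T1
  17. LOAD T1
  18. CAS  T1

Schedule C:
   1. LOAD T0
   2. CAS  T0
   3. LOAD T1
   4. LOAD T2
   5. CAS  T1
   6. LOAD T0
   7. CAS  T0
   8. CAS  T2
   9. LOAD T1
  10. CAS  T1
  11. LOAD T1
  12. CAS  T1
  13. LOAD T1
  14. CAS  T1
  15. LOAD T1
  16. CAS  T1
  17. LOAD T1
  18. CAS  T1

Simulating candidate B:
1. LOAD T2 → mem=5 r[T2]=5 [LOAD]
2. CAS T2 → mem=6 r[T2]=5 [OK]
3. LOAD T1 → mem=6 r[T1]=6 [LOAD]
4. CAS T1 → mem=7 r[T1]=6 [OK]
5. LOAD T0 → mem=7 r[T0]=7 [LOAD]
6. LOAD T1 → mem=7 r[T1]=7 [LOAD]
7. CAS T1 → mem=8 r[T1]=7 [OK]
8. LOAD T1 → mem=8 r[T1]=8 [LOAD]
9. CAS T0 → mem=8 r[T0]=7 [RETRY]
10. CAS T1 → mem=9 r[T1]=8 [OK]
11. LOAD T0 → mem=9 r[T0]=9 [LOAD]
12. CAS T0 → mem=10 r[T0]=9 [OK]
13. LOAD T1 → mem=10 r[T1]=10 [LOAD]
14. CAS T1 → mem=11 r[T1]=10 [OK]
15. LOAD T1 → mem=11 r[T1]=11 [LOAD]
16. CAS T1 → mem=12 r[T1]=11 [OK]
17. LOAD T1 → mem=12 r[T1]=12 [LOAD]
18. CAS T1 → mem=13 r[T1]=12 [OK]

B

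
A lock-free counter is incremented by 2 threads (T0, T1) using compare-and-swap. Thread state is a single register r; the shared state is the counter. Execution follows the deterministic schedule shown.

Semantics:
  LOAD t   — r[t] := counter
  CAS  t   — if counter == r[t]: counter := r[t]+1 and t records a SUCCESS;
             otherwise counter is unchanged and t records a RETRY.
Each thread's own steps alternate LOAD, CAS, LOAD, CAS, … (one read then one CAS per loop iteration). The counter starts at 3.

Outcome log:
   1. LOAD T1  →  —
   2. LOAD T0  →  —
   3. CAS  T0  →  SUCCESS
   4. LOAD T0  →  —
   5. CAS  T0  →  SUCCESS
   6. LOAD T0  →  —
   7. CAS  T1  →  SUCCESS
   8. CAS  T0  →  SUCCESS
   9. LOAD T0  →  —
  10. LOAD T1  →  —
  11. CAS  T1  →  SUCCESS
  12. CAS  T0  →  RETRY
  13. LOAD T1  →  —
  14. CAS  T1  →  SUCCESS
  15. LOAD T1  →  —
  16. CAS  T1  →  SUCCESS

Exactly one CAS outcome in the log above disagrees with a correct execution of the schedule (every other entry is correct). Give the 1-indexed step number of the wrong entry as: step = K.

Reference trace:
#1 T1 reads 3
#2 T0 reads 3
#3 T0 CAS(3→4) writes; counter now 4
#4 T0 reads 4
#5 T0 CAS(4→5) writes; counter now 5
#6 T0 reads 5
#7 T1 CAS(3→4) fails; counter now 5
#8 T0 CAS(5→6) writes; counter now 6
#9 T0 reads 6
#10 T1 reads 6
#11 T1 CAS(6→7) writes; counter now 7
#12 T0 CAS(6→7) fails; counter now 7
#13 T1 reads 7
#14 T1 CAS(7→8) writes; counter now 8
#15 T1 reads 8
#16 T1 CAS(8→9) writes; counter now 9
Flip is step 7.

step = 7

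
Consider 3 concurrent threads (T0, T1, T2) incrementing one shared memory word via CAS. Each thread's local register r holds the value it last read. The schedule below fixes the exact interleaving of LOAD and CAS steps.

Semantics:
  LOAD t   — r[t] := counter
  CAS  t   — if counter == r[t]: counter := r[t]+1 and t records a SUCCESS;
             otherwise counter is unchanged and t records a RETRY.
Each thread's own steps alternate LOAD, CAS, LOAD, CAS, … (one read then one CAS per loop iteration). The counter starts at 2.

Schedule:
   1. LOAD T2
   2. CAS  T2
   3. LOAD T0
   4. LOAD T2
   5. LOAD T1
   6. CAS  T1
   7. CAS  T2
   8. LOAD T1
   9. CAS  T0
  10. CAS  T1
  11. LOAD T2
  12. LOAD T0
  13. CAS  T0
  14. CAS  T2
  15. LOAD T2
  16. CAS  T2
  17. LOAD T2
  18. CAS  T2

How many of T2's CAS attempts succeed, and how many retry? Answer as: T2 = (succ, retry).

T2 = (3, 2)

#1 T2 reads 2
#2 T2 CAS(2→3) writes; counter now 3
#3 T0 reads 3
#4 T2 reads 3
#5 T1 reads 3
#6 T1 CAS(3→4) writes; counter now 4
#7 T2 CAS(3→4) fails; counter now 4
#8 T1 reads 4
#9 T0 CAS(3→4) fails; counter now 4
#10 T1 CAS(4→5) writes; counter now 5
#11 T2 reads 5
#12 T0 reads 5
#13 T0 CAS(5→6) writes; counter now 6
#14 T2 CAS(5→6) fails; counter now 6
#15 T2 reads 6
#16 T2 CAS(6→7) writes; counter now 7
#17 T2 reads 7
#18 T2 CAS(7→8) writes; counter now 8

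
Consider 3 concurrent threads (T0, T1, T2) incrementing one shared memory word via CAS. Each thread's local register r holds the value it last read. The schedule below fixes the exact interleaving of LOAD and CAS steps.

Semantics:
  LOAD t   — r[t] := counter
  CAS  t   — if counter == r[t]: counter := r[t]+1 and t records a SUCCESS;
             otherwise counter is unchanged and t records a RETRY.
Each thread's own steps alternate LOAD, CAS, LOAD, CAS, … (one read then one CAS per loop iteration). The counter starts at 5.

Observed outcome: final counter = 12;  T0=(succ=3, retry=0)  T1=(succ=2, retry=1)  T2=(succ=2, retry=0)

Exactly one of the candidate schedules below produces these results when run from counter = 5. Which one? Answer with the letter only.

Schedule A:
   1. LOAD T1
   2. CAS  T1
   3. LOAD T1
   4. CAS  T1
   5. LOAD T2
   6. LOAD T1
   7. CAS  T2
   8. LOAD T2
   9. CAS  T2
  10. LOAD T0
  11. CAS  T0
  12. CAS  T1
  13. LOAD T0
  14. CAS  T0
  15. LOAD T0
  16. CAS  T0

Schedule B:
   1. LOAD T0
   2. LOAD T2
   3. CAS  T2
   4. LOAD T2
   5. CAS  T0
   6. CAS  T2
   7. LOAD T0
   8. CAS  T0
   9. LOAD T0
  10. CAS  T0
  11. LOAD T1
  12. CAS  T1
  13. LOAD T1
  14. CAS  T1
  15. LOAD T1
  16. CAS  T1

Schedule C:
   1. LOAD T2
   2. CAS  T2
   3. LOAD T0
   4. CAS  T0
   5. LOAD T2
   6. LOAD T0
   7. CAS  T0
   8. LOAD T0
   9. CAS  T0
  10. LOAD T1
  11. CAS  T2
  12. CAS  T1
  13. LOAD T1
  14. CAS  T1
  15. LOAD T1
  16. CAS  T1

Tracing schedule A:
1. LOAD T1 → mem=5 r[T1]=5 [LOAD]
2. CAS T1 → mem=6 r[T1]=5 [OK]
3. LOAD T1 → mem=6 r[T1]=6 [LOAD]
4. CAS T1 → mem=7 r[T1]=6 [OK]
5. LOAD T2 → mem=7 r[T2]=7 [LOAD]
6. LOAD T1 → mem=7 r[T1]=7 [LOAD]
7. CAS T2 → mem=8 r[T2]=7 [OK]
8. LOAD T2 → mem=8 r[T2]=8 [LOAD]
9. CAS T2 → mem=9 r[T2]=8 [OK]
10. LOAD T0 → mem=9 r[T0]=9 [LOAD]
11. CAS T0 → mem=10 r[T0]=9 [OK]
12. CAS T1 → mem=10 r[T1]=7 [RETRY]
13. LOAD T0 → mem=10 r[T0]=10 [LOAD]
14. CAS T0 → mem=11 r[T0]=10 [OK]
15. LOAD T0 → mem=11 r[T0]=11 [LOAD]
16. CAS T0 → mem=12 r[T0]=11 [OK]

A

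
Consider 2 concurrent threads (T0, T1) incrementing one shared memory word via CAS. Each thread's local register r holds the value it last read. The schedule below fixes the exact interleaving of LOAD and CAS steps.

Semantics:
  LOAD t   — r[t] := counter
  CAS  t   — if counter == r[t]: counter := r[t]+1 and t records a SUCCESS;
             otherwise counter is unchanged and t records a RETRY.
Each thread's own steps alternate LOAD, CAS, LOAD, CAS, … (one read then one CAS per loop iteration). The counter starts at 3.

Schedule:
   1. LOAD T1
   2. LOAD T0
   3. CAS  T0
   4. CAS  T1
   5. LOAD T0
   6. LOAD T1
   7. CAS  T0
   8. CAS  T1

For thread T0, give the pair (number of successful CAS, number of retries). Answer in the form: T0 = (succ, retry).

T0 = (2, 0)

T1 LOAD — after: cnt=3, r=3 — load
T0 LOAD — after: cnt=3, r=3 — load
T0 CAS — after: cnt=4, r=3 — ok
T1 CAS — after: cnt=4, r=3 — retry
T0 LOAD — after: cnt=4, r=4 — load
T1 LOAD — after: cnt=4, r=4 — load
T0 CAS — after: cnt=5, r=4 — ok
T1 CAS — after: cnt=5, r=4 — retry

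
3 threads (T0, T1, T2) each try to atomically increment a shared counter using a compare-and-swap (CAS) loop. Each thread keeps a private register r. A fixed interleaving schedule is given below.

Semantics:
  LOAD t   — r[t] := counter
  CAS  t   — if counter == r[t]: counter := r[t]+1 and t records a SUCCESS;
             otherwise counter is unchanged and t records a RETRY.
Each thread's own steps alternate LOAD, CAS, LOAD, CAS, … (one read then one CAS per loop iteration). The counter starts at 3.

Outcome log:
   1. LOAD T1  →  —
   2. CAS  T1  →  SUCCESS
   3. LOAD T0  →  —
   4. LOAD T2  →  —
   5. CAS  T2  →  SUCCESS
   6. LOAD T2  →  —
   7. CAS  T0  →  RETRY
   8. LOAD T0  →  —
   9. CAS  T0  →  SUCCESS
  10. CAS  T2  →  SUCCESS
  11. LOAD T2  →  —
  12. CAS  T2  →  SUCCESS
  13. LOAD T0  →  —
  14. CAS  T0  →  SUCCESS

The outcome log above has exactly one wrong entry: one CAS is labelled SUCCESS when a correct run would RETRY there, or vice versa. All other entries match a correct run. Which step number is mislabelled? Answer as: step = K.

step = 10

Correct run:
#1 T1 reads 3
#2 T1 CAS(3→4) writes; counter now 4
#3 T0 reads 4
#4 T2 reads 4
#5 T2 CAS(4→5) writes; counter now 5
#6 T2 reads 5
#7 T0 CAS(4→5) fails; counter now 5
#8 T0 reads 5
#9 T0 CAS(5→6) writes; counter now 6
#10 T2 CAS(5→6) fails; counter now 6
#11 T2 reads 6
#12 T2 CAS(6→7) writes; counter now 7
#13 T0 reads 7
#14 T0 CAS(7→8) writes; counter now 8
Mismatch at 10.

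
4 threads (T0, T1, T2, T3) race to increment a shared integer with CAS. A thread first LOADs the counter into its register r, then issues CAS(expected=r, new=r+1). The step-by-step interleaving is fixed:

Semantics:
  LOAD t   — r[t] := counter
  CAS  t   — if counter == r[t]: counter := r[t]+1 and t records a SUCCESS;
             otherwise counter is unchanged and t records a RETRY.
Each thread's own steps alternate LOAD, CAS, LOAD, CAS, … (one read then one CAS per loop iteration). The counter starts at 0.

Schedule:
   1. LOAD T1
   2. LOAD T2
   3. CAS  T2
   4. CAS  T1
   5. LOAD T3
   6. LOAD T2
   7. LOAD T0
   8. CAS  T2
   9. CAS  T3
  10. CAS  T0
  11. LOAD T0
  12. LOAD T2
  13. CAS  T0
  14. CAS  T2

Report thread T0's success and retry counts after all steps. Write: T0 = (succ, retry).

#1 T1 reads 0
#2 T2 reads 0
#3 T2 CAS(0→1) writes; counter now 1
#4 T1 CAS(0→1) fails; counter now 1
#5 T3 reads 1
#6 T2 reads 1
#7 T0 reads 1
#8 T2 CAS(1→2) writes; counter now 2
#9 T3 CAS(1→2) fails; counter now 2
#10 T0 CAS(1→2) fails; counter now 2
#11 T0 reads 2
#12 T2 reads 2
#13 T0 CAS(2→3) writes; counter now 3
#14 T2 CAS(2→3) fails; counter now 3

T0 = (1, 1)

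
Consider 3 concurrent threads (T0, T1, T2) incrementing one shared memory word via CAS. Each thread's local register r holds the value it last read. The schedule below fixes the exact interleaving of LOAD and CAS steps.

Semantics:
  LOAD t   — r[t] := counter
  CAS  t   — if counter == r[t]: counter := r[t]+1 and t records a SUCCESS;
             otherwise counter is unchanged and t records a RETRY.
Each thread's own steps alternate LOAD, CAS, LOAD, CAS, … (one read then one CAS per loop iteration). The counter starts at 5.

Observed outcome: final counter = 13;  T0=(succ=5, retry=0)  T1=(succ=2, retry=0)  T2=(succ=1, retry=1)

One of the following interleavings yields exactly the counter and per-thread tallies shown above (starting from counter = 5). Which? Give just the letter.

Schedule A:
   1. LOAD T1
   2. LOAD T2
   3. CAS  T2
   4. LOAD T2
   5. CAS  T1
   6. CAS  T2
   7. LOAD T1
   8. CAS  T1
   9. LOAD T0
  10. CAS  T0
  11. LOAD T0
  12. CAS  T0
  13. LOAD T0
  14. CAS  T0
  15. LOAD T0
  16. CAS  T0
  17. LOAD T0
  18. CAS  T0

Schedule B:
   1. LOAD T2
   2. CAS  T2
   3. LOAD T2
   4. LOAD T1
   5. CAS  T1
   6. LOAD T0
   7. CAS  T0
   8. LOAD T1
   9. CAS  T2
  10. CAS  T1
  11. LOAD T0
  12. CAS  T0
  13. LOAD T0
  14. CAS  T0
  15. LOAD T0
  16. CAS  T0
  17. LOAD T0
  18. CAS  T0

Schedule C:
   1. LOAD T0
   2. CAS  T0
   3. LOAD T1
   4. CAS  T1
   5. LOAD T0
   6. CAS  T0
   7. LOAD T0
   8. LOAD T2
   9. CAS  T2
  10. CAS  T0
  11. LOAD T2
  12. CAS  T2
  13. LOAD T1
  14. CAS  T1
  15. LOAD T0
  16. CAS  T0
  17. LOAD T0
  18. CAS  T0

B

Run B:
[1] T2.load  rd  (counter 5, T2.r 5)
[2] T2.cas  hit  (counter 6, T2.r 5)
[3] T2.load  rd  (counter 6, T2.r 6)
[4] T1.load  rd  (counter 6, T1.r 6)
[5] T1.cas  hit  (counter 7, T1.r 6)
[6] T0.load  rd  (counter 7, T0.r 7)
[7] T0.cas  hit  (counter 8, T0.r 7)
[8] T1.load  rd  (counter 8, T1.r 8)
[9] T2.cas  miss  (counter 8, T2.r 6)
[10] T1.cas  hit  (counter 9, T1.r 8)
[11] T0.load  rd  (counter 9, T0.r 9)
[12] T0.cas  hit  (counter 10, T0.r 9)
[13] T0.load  rd  (counter 10, T0.r 10)
[14] T0.cas  hit  (counter 11, T0.r 10)
[15] T0.load  rd  (counter 11, T0.r 11)
[16] T0.cas  hit  (counter 12, T0.r 11)
[17] T0.load  rd  (counter 12, T0.r 12)
[18] T0.cas  hit  (counter 13, T0.r 12)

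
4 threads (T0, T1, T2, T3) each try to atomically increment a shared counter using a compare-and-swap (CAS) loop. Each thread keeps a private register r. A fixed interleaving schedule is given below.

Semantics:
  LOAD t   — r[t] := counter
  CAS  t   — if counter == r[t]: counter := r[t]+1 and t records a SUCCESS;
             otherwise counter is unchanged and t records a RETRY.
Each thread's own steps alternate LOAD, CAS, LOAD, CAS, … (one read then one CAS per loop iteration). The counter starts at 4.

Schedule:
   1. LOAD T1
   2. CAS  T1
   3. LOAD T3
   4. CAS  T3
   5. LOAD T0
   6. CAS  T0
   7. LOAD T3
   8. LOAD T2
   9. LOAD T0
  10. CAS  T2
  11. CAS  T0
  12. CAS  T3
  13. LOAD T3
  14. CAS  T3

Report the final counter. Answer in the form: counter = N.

counter = 9

[1] T1.load  rd  (counter 4, T1.r 4)
[2] T1.cas  hit  (counter 5, T1.r 4)
[3] T3.load  rd  (counter 5, T3.r 5)
[4] T3.cas  hit  (counter 6, T3.r 5)
[5] T0.load  rd  (counter 6, T0.r 6)
[6] T0.cas  hit  (counter 7, T0.r 6)
[7] T3.load  rd  (counter 7, T3.r 7)
[8] T2.load  rd  (counter 7, T2.r 7)
[9] T0.load  rd  (counter 7, T0.r 7)
[10] T2.cas  hit  (counter 8, T2.r 7)
[11] T0.cas  miss  (counter 8, T0.r 7)
[12] T3.cas  miss  (counter 8, T3.r 7)
[13] T3.load  rd  (counter 8, T3.r 8)
[14] T3.cas  hit  (counter 9, T3.r 8)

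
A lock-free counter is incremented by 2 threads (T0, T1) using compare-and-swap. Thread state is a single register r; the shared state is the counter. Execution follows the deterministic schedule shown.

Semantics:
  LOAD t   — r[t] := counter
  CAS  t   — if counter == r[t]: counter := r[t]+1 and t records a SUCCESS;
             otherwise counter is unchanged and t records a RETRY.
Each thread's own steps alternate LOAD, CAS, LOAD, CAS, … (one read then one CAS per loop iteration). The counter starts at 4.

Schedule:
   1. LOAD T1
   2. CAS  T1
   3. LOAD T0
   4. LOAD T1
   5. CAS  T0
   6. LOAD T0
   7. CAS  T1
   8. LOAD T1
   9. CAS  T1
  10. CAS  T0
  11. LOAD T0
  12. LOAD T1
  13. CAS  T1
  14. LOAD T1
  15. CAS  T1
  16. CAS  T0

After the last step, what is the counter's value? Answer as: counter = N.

counter = 9

step 1: T1 LOAD ⇒ load; ctr=4 reg=4
step 2: T1 CAS ⇒ ok; ctr=5 reg=4
step 3: T0 LOAD ⇒ load; ctr=5 reg=5
step 4: T1 LOAD ⇒ load; ctr=5 reg=5
step 5: T0 CAS ⇒ ok; ctr=6 reg=5
step 6: T0 LOAD ⇒ load; ctr=6 reg=6
step 7: T1 CAS ⇒ retry; ctr=6 reg=5
step 8: T1 LOAD ⇒ load; ctr=6 reg=6
step 9: T1 CAS ⇒ ok; ctr=7 reg=6
step 10: T0 CAS ⇒ retry; ctr=7 reg=6
step 11: T0 LOAD ⇒ load; ctr=7 reg=7
step 12: T1 LOAD ⇒ load; ctr=7 reg=7
step 13: T1 CAS ⇒ ok; ctr=8 reg=7
step 14: T1 LOAD ⇒ load; ctr=8 reg=8
step 15: T1 CAS ⇒ ok; ctr=9 reg=8
step 16: T0 CAS ⇒ retry; ctr=9 reg=7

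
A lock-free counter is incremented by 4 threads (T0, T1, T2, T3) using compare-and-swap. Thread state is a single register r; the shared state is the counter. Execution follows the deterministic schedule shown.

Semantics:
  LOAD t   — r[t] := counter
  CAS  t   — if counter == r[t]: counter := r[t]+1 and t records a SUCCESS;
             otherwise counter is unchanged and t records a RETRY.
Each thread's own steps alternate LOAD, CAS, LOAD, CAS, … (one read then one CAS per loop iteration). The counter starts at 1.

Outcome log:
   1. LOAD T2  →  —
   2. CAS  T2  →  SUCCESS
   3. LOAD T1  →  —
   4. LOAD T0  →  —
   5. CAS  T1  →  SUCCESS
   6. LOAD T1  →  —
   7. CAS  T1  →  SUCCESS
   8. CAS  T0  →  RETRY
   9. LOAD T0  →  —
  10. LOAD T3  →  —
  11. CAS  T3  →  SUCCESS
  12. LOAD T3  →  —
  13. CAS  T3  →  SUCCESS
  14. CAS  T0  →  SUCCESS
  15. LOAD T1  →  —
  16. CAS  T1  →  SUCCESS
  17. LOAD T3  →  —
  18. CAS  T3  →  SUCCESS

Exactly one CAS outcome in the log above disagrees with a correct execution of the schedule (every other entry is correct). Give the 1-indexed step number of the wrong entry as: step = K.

step = 14

Correct run:
   1) LOAD T2:  M=1  r_T2=1
   2) CAS  T2:  M=2  r_T2=1 ✓
   3) LOAD T1:  M=2  r_T1=2
   4) LOAD T0:  M=2  r_T0=2
   5) CAS  T1:  M=3  r_T1=2 ✓
   6) LOAD T1:  M=3  r_T1=3
   7) CAS  T1:  M=4  r_T1=3 ✓
   8) CAS  T0:  M=4  r_T0=2 ✗
   9) LOAD T0:  M=4  r_T0=4
  10) LOAD T3:  M=4  r_T3=4
  11) CAS  T3:  M=5  r_T3=4 ✓
  12) LOAD T3:  M=5  r_T3=5
  13) CAS  T3:  M=6  r_T3=5 ✓
  14) CAS  T0:  M=6  r_T0=4 ✗
  15) LOAD T1:  M=6  r_T1=6
  16) CAS  T1:  M=7  r_T1=6 ✓
  17) LOAD T3:  M=7  r_T3=7
  18) CAS  T3:  M=8  r_T3=7 ✓
Flip is step 14.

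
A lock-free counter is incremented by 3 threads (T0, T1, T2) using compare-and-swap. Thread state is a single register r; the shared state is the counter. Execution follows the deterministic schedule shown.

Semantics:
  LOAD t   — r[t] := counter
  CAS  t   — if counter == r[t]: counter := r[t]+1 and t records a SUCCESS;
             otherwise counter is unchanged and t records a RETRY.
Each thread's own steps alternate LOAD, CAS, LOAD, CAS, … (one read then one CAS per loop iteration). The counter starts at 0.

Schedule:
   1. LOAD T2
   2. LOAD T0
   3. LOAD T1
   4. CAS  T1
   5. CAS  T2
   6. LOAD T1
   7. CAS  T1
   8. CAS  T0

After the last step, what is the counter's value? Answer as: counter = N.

counter = 2

#1 T2 reads 0
#2 T0 reads 0
#3 T1 reads 0
#4 T1 CAS(0→1) writes; counter now 1
#5 T2 CAS(0→1) fails; counter now 1
#6 T1 reads 1
#7 T1 CAS(1→2) writes; counter now 2
#8 T0 CAS(0→1) fails; counter now 2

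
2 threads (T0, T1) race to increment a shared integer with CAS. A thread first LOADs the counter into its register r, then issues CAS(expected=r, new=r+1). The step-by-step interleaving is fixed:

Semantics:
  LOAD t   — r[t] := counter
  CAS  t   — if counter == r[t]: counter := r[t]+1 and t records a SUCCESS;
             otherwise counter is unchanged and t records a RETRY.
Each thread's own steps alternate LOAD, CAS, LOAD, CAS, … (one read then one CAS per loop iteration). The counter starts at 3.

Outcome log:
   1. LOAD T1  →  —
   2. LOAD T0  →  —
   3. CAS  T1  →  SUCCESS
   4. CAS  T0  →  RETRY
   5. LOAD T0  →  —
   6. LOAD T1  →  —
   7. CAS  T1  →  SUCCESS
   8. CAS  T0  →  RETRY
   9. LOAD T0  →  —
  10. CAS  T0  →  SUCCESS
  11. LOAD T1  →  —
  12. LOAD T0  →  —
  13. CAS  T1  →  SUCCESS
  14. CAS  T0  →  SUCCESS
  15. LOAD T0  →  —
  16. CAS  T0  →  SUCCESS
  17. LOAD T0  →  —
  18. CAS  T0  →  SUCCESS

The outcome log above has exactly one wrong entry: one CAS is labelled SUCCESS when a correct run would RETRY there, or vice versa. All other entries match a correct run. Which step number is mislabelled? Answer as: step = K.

Re-executing:
#1 T1 reads 3
#2 T0 reads 3
#3 T1 CAS(3→4) writes; counter now 4
#4 T0 CAS(3→4) fails; counter now 4
#5 T0 reads 4
#6 T1 reads 4
#7 T1 CAS(4→5) writes; counter now 5
#8 T0 CAS(4→5) fails; counter now 5
#9 T0 reads 5
#10 T0 CAS(5→6) writes; counter now 6
#11 T1 reads 6
#12 T0 reads 6
#13 T1 CAS(6→7) writes; counter now 7
#14 T0 CAS(6→7) fails; counter now 7
#15 T0 reads 7
#16 T0 CAS(7→8) writes; counter now 8
#17 T0 reads 8
#18 T0 CAS(8→9) writes; counter now 9
Log disagrees first at step 14.

step = 14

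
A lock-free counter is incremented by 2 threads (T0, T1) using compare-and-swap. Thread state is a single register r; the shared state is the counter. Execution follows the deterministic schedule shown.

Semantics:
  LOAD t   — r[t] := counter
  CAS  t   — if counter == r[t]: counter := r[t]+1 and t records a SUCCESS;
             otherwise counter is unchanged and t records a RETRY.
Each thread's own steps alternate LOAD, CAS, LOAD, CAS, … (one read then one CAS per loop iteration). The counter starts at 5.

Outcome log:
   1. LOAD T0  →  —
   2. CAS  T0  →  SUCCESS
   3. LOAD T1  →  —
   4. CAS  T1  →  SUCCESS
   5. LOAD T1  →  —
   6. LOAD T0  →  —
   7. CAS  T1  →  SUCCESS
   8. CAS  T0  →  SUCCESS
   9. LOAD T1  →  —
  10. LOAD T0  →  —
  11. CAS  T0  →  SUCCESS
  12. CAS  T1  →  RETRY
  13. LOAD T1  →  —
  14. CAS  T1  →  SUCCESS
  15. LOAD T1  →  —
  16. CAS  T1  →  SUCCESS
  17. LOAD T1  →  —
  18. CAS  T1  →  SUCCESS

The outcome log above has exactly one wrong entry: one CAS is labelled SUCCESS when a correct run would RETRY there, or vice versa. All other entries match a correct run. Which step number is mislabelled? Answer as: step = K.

step = 8

Correct run:
[1] T0.load  rd  (counter 5, T0.r 5)
[2] T0.cas  hit  (counter 6, T0.r 5)
[3] T1.load  rd  (counter 6, T1.r 6)
[4] T1.cas  hit  (counter 7, T1.r 6)
[5] T1.load  rd  (counter 7, T1.r 7)
[6] T0.load  rd  (counter 7, T0.r 7)
[7] T1.cas  hit  (counter 8, T1.r 7)
[8] T0.cas  miss  (counter 8, T0.r 7)
[9] T1.load  rd  (counter 8, T1.r 8)
[10] T0.load  rd  (counter 8, T0.r 8)
[11] T0.cas  hit  (counter 9, T0.r 8)
[12] T1.cas  miss  (counter 9, T1.r 8)
[13] T1.load  rd  (counter 9, T1.r 9)
[14] T1.cas  hit  (counter 10, T1.r 9)
[15] T1.load  rd  (counter 10, T1.r 10)
[16] T1.cas  hit  (counter 11, T1.r 10)
[17] T1.load  rd  (counter 11, T1.r 11)
[18] T1.cas  hit  (counter 12, T1.r 11)
Flip is step 8.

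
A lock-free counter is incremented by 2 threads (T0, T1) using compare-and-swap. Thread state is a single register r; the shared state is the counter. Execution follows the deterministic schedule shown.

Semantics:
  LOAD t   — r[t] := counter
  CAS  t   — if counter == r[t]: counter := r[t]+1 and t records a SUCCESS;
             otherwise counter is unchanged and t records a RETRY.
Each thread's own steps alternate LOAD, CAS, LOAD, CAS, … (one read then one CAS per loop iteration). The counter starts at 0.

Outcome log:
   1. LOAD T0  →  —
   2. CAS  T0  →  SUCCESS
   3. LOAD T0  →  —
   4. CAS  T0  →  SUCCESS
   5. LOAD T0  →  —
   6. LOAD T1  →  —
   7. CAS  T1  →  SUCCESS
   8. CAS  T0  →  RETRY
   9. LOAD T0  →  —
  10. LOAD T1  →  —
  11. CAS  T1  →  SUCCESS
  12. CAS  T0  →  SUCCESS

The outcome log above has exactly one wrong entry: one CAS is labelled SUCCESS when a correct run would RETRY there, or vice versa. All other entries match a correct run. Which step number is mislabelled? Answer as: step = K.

Correct run:
step 1: T0 LOAD ⇒ load; ctr=0 reg=0
step 2: T0 CAS ⇒ ok; ctr=1 reg=0
step 3: T0 LOAD ⇒ load; ctr=1 reg=1
step 4: T0 CAS ⇒ ok; ctr=2 reg=1
step 5: T0 LOAD ⇒ load; ctr=2 reg=2
step 6: T1 LOAD ⇒ load; ctr=2 reg=2
step 7: T1 CAS ⇒ ok; ctr=3 reg=2
step 8: T0 CAS ⇒ retry; ctr=3 reg=2
step 9: T0 LOAD ⇒ load; ctr=3 reg=3
step 10: T1 LOAD ⇒ load; ctr=3 reg=3
step 11: T1 CAS ⇒ ok; ctr=4 reg=3
step 12: T0 CAS ⇒ retry; ctr=4 reg=3
Flip is step 12.

step = 12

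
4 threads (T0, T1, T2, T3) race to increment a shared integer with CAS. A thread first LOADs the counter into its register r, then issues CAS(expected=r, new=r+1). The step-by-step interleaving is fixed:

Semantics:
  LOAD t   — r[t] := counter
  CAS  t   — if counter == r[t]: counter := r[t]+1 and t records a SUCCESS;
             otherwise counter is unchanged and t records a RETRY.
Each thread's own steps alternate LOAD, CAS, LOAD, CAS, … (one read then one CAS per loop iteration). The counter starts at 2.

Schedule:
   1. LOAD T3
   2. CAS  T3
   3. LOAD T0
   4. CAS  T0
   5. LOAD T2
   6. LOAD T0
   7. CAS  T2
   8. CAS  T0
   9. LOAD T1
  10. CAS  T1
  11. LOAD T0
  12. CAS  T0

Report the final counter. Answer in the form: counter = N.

counter = 7

#1 T3 reads 2
#2 T3 CAS(2→3) writes; counter now 3
#3 T0 reads 3
#4 T0 CAS(3→4) writes; counter now 4
#5 T2 reads 4
#6 T0 reads 4
#7 T2 CAS(4→5) writes; counter now 5
#8 T0 CAS(4→5) fails; counter now 5
#9 T1 reads 5
#10 T1 CAS(5→6) writes; counter now 6
#11 T0 reads 6
#12 T0 CAS(6→7) writes; counter now 7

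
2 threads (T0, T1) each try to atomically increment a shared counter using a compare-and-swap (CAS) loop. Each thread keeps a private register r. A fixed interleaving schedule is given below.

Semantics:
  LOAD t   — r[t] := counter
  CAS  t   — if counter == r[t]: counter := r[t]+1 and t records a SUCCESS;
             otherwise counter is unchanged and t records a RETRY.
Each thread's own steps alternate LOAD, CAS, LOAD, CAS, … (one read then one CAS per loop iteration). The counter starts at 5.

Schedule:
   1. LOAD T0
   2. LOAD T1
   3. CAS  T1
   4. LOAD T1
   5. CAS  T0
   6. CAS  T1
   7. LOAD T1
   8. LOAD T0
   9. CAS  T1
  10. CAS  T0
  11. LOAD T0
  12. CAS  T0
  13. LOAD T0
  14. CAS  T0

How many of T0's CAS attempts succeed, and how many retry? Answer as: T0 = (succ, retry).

T0 = (2, 2)

step 1: T0 LOAD ⇒ load; ctr=5 reg=5
step 2: T1 LOAD ⇒ load; ctr=5 reg=5
step 3: T1 CAS ⇒ ok; ctr=6 reg=5
step 4: T1 LOAD ⇒ load; ctr=6 reg=6
step 5: T0 CAS ⇒ retry; ctr=6 reg=5
step 6: T1 CAS ⇒ ok; ctr=7 reg=6
step 7: T1 LOAD ⇒ load; ctr=7 reg=7
step 8: T0 LOAD ⇒ load; ctr=7 reg=7
step 9: T1 CAS ⇒ ok; ctr=8 reg=7
step 10: T0 CAS ⇒ retry; ctr=8 reg=7
step 11: T0 LOAD ⇒ load; ctr=8 reg=8
step 12: T0 CAS ⇒ ok; ctr=9 reg=8
step 13: T0 LOAD ⇒ load; ctr=9 reg=9
step 14: T0 CAS ⇒ ok; ctr=10 reg=9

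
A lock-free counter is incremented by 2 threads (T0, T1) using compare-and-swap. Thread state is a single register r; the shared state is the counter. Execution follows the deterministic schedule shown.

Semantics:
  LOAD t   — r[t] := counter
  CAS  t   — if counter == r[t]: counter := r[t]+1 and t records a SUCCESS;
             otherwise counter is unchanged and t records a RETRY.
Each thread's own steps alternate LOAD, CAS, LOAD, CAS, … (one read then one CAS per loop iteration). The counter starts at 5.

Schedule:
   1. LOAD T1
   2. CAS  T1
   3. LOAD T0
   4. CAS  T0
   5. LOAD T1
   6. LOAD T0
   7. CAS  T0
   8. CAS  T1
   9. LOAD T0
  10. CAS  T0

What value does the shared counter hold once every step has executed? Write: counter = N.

step 1: T1 LOAD ⇒ load; ctr=5 reg=5
step 2: T1 CAS ⇒ ok; ctr=6 reg=5
step 3: T0 LOAD ⇒ load; ctr=6 reg=6
step 4: T0 CAS ⇒ ok; ctr=7 reg=6
step 5: T1 LOAD ⇒ load; ctr=7 reg=7
step 6: T0 LOAD ⇒ load; ctr=7 reg=7
step 7: T0 CAS ⇒ ok; ctr=8 reg=7
step 8: T1 CAS ⇒ retry; ctr=8 reg=7
step 9: T0 LOAD ⇒ load; ctr=8 reg=8
step 10: T0 CAS ⇒ ok; ctr=9 reg=8

counter = 9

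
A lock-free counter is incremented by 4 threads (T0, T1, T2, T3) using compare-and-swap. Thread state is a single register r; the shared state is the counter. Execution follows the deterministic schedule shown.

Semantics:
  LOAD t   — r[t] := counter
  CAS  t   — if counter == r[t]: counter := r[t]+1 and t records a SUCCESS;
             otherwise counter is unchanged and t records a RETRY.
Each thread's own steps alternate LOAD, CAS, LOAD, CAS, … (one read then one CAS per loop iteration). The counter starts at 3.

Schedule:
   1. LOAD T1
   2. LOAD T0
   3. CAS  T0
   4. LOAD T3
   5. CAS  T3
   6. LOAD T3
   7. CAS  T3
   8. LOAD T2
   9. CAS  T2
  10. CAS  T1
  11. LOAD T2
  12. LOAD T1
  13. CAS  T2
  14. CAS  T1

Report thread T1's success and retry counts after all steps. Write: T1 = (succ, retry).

T1 = (0, 2)

step 1: T1 LOAD ⇒ load; ctr=3 reg=3
step 2: T0 LOAD ⇒ load; ctr=3 reg=3
step 3: T0 CAS ⇒ ok; ctr=4 reg=3
step 4: T3 LOAD ⇒ load; ctr=4 reg=4
step 5: T3 CAS ⇒ ok; ctr=5 reg=4
step 6: T3 LOAD ⇒ load; ctr=5 reg=5
step 7: T3 CAS ⇒ ok; ctr=6 reg=5
step 8: T2 LOAD ⇒ load; ctr=6 reg=6
step 9: T2 CAS ⇒ ok; ctr=7 reg=6
step 10: T1 CAS ⇒ retry; ctr=7 reg=3
step 11: T2 LOAD ⇒ load; ctr=7 reg=7
step 12: T1 LOAD ⇒ load; ctr=7 reg=7
step 13: T2 CAS ⇒ ok; ctr=8 reg=7
step 14: T1 CAS ⇒ retry; ctr=8 reg=7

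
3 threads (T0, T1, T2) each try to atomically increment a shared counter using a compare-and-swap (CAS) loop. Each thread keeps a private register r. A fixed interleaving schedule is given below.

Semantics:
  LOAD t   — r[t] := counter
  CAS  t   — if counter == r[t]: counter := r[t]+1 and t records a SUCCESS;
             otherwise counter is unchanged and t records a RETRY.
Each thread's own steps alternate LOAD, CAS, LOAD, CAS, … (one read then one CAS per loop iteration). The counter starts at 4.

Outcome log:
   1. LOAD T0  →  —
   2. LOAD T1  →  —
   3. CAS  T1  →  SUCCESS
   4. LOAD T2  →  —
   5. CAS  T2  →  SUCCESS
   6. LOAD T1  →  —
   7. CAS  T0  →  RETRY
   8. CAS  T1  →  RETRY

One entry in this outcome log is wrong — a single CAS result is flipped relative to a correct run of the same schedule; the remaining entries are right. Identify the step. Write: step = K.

Reference trace:
#1 T0 reads 4
#2 T1 reads 4
#3 T1 CAS(4→5) writes; counter now 5
#4 T2 reads 5
#5 T2 CAS(5→6) writes; counter now 6
#6 T1 reads 6
#7 T0 CAS(4→5) fails; counter now 6
#8 T1 CAS(6→7) writes; counter now 7
Log disagrees first at step 8.

step = 8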